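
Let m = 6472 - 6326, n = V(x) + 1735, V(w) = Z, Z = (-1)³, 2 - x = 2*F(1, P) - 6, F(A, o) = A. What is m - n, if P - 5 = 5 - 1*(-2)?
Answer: -1588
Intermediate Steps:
P = 12 (P = 5 + (5 - 1*(-2)) = 5 + (5 + 2) = 5 + 7 = 12)
x = 6 (x = 2 - (2*1 - 6) = 2 - (2 - 6) = 2 - 1*(-4) = 2 + 4 = 6)
Z = -1
V(w) = -1
n = 1734 (n = -1 + 1735 = 1734)
m = 146
m - n = 146 - 1*1734 = 146 - 1734 = -1588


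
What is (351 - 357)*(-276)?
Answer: 1656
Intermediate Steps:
(351 - 357)*(-276) = -6*(-276) = 1656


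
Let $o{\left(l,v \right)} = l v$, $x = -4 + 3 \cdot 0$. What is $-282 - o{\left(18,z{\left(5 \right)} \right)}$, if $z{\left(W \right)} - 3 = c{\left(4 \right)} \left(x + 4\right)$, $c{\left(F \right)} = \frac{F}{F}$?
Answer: $-336$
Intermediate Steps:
$c{\left(F \right)} = 1$
$x = -4$ ($x = -4 + 0 = -4$)
$z{\left(W \right)} = 3$ ($z{\left(W \right)} = 3 + 1 \left(-4 + 4\right) = 3 + 1 \cdot 0 = 3 + 0 = 3$)
$-282 - o{\left(18,z{\left(5 \right)} \right)} = -282 - 18 \cdot 3 = -282 - 54 = -336$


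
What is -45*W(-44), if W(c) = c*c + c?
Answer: -85140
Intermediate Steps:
W(c) = c + c**2 (W(c) = c**2 + c = c + c**2)
-45*W(-44) = -(-1980)*(1 - 44) = -(-1980)*(-43) = -45*1892 = -85140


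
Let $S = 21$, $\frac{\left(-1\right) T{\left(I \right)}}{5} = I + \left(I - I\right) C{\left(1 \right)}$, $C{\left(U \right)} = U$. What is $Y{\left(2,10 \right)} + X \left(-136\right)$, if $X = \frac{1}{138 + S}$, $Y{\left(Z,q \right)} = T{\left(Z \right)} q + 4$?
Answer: $- \frac{15400}{159} \approx -96.855$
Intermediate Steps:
$T{\left(I \right)} = - 5 I$ ($T{\left(I \right)} = - 5 \left(I + \left(I - I\right) 1\right) = - 5 \left(I + 0 \cdot 1\right) = - 5 \left(I + 0\right) = - 5 I$)
$Y{\left(Z,q \right)} = 4 - 5 Z q$ ($Y{\left(Z,q \right)} = - 5 Z q + 4 = 4 - 5 Z q$)
$X = \frac{1}{159}$ ($X = \frac{1}{138 + 21} = \frac{1}{159} \approx 0.0062893$)
$Y{\left(2,10 \right)} + X \left(-136\right) = \left(4 - 10 \cdot 10\right) + \frac{1}{159} \left(-136\right) = \left(4 - 100\right) - \frac{136}{159} = -96 - \frac{136}{159} = - \frac{15400}{159}$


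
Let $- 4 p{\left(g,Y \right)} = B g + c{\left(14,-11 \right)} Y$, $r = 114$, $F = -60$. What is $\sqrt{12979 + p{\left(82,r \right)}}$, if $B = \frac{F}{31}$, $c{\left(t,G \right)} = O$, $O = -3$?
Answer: $\frac{\sqrt{50372458}}{62} \approx 114.47$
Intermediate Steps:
$c{\left(t,G \right)} = -3$
$B = - \frac{60}{31} \approx -1.9355$
$p{\left(g,Y \right)} = \frac{3 Y}{4} + \frac{15 g}{31}$ ($p{\left(g,Y \right)} = - \frac{- \frac{60 g}{31} - 3 Y}{4} = - \frac{- 3 Y - \frac{60 g}{31}}{4} = \frac{3 Y}{4} + \frac{15 g}{31}$)
$\sqrt{12979 + p{\left(82,r \right)}} = \sqrt{12979 + \left(\frac{3}{4} \cdot 114 + \frac{15}{31} \cdot 82\right)} = \sqrt{12979 + \left(\frac{171}{2} + \frac{1230}{31}\right)} = \sqrt{12979 + \frac{7761}{62}} = \sqrt{\frac{812459}{62}} = \frac{\sqrt{50372458}}{62}$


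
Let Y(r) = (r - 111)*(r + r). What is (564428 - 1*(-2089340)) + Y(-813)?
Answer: 4156192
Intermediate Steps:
Y(r) = 2*r*(-111 + r) (Y(r) = (-111 + r)*(2*r) = 2*r*(-111 + r))
(564428 - 1*(-2089340)) + Y(-813) = (564428 - 1*(-2089340)) + 2*(-813)*(-111 - 813) = (564428 + 2089340) + 2*(-813)*(-924) = 2653768 + 1502424 = 4156192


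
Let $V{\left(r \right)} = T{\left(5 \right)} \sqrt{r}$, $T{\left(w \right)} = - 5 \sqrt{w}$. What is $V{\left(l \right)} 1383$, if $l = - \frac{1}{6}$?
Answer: $- \frac{2305 i \sqrt{30}}{2} \approx - 6312.5 i$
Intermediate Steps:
$l = - \frac{1}{6}$ ($l = \left(-1\right) \frac{1}{6} = - \frac{1}{6} \approx -0.16667$)
$V{\left(r \right)} = - 5 \sqrt{5} \sqrt{r}$
$V{\left(l \right)} 1383 = - 5 \sqrt{5} \sqrt{- \frac{1}{6}} \cdot 1383 = - 5 \sqrt{5} \frac{i \sqrt{6}}{6} \cdot 1383 = - \frac{5 i \sqrt{30}}{6} \cdot 1383 = - \frac{2305 i \sqrt{30}}{2}$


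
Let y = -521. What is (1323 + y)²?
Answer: 643204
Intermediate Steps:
(1323 + y)² = (1323 - 521)² = 802² = 643204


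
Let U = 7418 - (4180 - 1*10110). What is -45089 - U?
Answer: -58437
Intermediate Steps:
U = 13348 (U = 7418 - (4180 - 10110) = 7418 - 1*(-5930) = 7418 + 5930 = 13348)
-45089 - U = -45089 - 1*13348 = -45089 - 13348 = -58437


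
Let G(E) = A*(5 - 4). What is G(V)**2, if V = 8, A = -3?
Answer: 9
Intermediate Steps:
G(E) = -3 (G(E) = -3*(5 - 4) = -3*1 = -3)
G(V)**2 = (-3)**2 = 9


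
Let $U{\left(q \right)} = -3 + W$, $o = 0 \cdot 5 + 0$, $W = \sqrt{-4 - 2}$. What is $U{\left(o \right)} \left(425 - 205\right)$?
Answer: $-660 + 220 i \sqrt{6} \approx -660.0 + 538.89 i$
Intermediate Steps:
$W = i \sqrt{6}$ ($W = \sqrt{-6} = i \sqrt{6} \approx 2.4495 i$)
$o = 0$ ($o = 0 + 0 = 0$)
$U{\left(q \right)} = -3 + i \sqrt{6}$
$U{\left(o \right)} \left(425 - 205\right) = \left(-3 + i \sqrt{6}\right) \left(425 - 205\right) = \left(-3 + i \sqrt{6}\right) 220 = -660 + 220 i \sqrt{6}$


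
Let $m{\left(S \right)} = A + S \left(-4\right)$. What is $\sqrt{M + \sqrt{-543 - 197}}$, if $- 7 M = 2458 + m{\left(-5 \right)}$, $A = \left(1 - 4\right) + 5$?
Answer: $\frac{\sqrt{-17360 + 98 i \sqrt{185}}}{7} \approx 0.72209 + 18.836 i$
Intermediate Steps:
$A = 2$ ($A = -3 + 5 = 2$)
$m{\left(S \right)} = 2 - 4 S$ ($m{\left(S \right)} = 2 + S \left(-4\right) = 2 - 4 S$)
$M = - \frac{2480}{7}$ ($M = - \frac{2458 + \left(2 - -20\right)}{7} = - \frac{2458 + \left(2 + 20\right)}{7} = - \frac{2458 + 22}{7} = \left(- \frac{1}{7}\right) 2480 = - \frac{2480}{7} \approx -354.29$)
$\sqrt{M + \sqrt{-543 - 197}} = \sqrt{- \frac{2480}{7} + \sqrt{-543 - 197}} = \sqrt{- \frac{2480}{7} + \sqrt{-740}} = \sqrt{- \frac{2480}{7} + 2 i \sqrt{185}}$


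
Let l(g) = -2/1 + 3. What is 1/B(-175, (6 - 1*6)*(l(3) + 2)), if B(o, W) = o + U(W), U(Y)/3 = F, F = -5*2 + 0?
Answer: -1/205 ≈ -0.0048781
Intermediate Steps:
F = -10 (F = -10 + 0 = -10)
U(Y) = -30 (U(Y) = 3*(-10) = -30)
l(g) = 1 (l(g) = -2*1 + 3 = -2 + 3 = 1)
B(o, W) = -30 + o (B(o, W) = o - 30 = -30 + o)
1/B(-175, (6 - 1*6)*(l(3) + 2)) = 1/(-30 - 175) = 1/(-205) = -1/205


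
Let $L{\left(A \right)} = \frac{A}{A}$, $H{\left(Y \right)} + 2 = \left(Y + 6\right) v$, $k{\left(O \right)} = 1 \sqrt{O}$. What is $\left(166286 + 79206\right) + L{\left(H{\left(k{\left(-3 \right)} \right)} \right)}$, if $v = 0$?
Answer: $245493$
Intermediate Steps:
$k{\left(O \right)} = \sqrt{O}$
$H{\left(Y \right)} = -2$ ($H{\left(Y \right)} = -2 + \left(Y + 6\right) 0 = -2 + \left(6 + Y\right) 0 = -2 + 0 = -2$)
$L{\left(A \right)} = 1$
$\left(166286 + 79206\right) + L{\left(H{\left(k{\left(-3 \right)} \right)} \right)} = \left(166286 + 79206\right) + 1 = 245492 + 1 = 245493$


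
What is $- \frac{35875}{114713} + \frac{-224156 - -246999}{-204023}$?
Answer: $- \frac{9939714184}{23404090399} \approx -0.4247$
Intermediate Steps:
$- \frac{35875}{114713} + \frac{-224156 - -246999}{-204023} = \left(-35875\right) \frac{1}{114713} + \left(-224156 + 246999\right) \left(- \frac{1}{204023}\right) = - \frac{35875}{114713} + 22843 \left(- \frac{1}{204023}\right) = - \frac{35875}{114713} - \frac{22843}{204023} = - \frac{9939714184}{23404090399}$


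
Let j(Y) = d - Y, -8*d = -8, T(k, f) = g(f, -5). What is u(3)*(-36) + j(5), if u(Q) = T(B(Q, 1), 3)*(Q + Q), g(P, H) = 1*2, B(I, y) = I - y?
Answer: -436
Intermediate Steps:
g(P, H) = 2
T(k, f) = 2
d = 1 (d = -⅛*(-8) = 1)
u(Q) = 4*Q (u(Q) = 2*(Q + Q) = 2*(2*Q) = 4*Q)
j(Y) = 1 - Y
u(3)*(-36) + j(5) = (4*3)*(-36) + (1 - 1*5) = 12*(-36) + (1 - 5) = -432 - 4 = -436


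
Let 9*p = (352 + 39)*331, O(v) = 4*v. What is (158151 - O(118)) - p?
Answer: 1289690/9 ≈ 1.4330e+5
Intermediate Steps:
p = 129421/9 (p = ((352 + 39)*331)/9 = (391*331)/9 = (⅑)*129421 = 129421/9 ≈ 14380.)
(158151 - O(118)) - p = (158151 - 4*118) - 1*129421/9 = (158151 - 1*472) - 129421/9 = (158151 - 472) - 129421/9 = 157679 - 129421/9 = 1289690/9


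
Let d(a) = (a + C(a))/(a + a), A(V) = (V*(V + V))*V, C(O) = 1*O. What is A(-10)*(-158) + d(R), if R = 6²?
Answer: 316001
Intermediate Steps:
R = 36
C(O) = O
A(V) = 2*V³ (A(V) = (V*(2*V))*V = (2*V²)*V = 2*V³)
d(a) = 1 (d(a) = (a + a)/(a + a) = (2*a)/((2*a)) = (2*a)*(1/(2*a)) = 1)
A(-10)*(-158) + d(R) = (2*(-10)³)*(-158) + 1 = (2*(-1000))*(-158) + 1 = -2000*(-158) + 1 = 316000 + 1 = 316001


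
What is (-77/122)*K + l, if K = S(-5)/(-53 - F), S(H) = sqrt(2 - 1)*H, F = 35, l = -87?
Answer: -84947/976 ≈ -87.036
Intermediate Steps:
S(H) = H (S(H) = sqrt(1)*H = 1*H = H)
K = 5/88 (K = -5/(-53 - 1*35) = -5/(-53 - 35) = -5/(-88) = -5*(-1/88) = 5/88 ≈ 0.056818)
(-77/122)*K + l = -77/122*(5/88) - 87 = -77*1/122*(5/88) - 87 = -77/122*5/88 - 87 = -35/976 - 87 = -84947/976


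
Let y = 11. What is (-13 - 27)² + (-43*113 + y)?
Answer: -3248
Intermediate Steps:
(-13 - 27)² + (-43*113 + y) = (-13 - 27)² + (-43*113 + 11) = (-40)² + (-4859 + 11) = 1600 - 4848 = -3248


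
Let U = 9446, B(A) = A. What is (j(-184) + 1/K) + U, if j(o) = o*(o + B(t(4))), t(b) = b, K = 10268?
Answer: 437067689/10268 ≈ 42566.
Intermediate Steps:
j(o) = o*(4 + o) (j(o) = o*(o + 4) = o*(4 + o))
(j(-184) + 1/K) + U = (-184*(4 - 184) + 1/10268) + 9446 = (-184*(-180) + 1/10268) + 9446 = (33120 + 1/10268) + 9446 = 340076161/10268 + 9446 = 437067689/10268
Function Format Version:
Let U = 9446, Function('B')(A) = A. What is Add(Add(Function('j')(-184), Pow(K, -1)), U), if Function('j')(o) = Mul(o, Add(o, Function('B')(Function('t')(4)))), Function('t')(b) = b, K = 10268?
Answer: Rational(437067689, 10268) ≈ 42566.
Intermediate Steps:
Function('j')(o) = Mul(o, Add(4, o)) (Function('j')(o) = Mul(o, Add(o, 4)) = Mul(o, Add(4, o)))
Add(Add(Function('j')(-184), Pow(K, -1)), U) = Add(Add(Mul(-184, Add(4, -184)), Pow(10268, -1)), 9446) = Add(Add(Mul(-184, -180), Rational(1, 10268)), 9446) = Add(Add(33120, Rational(1, 10268)), 9446) = Add(Rational(340076161, 10268), 9446) = Rational(437067689, 10268)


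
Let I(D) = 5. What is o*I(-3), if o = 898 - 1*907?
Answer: -45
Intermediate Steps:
o = -9 (o = 898 - 907 = -9)
o*I(-3) = -9*5 = -45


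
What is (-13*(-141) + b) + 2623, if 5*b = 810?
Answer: 4618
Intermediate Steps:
b = 162 (b = (⅕)*810 = 162)
(-13*(-141) + b) + 2623 = (-13*(-141) + 162) + 2623 = (1833 + 162) + 2623 = 1995 + 2623 = 4618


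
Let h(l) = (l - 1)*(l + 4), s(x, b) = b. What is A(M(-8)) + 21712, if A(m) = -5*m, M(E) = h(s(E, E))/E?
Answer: 43469/2 ≈ 21735.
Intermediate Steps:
h(l) = (-1 + l)*(4 + l)
M(E) = (-4 + E² + 3*E)/E
A(M(-8)) + 21712 = -5*(3 - 8 - 4/(-8)) + 21712 = -5*(3 - 8 - 4*(-⅛)) + 21712 = -5*(3 - 8 + ½) + 21712 = -5*(-9/2) + 21712 = 45/2 + 21712 = 43469/2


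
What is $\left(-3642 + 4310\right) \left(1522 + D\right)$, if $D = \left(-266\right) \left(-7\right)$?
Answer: $2260512$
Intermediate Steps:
$D = 1862$
$\left(-3642 + 4310\right) \left(1522 + D\right) = \left(-3642 + 4310\right) \left(1522 + 1862\right) = 668 \cdot 3384 = 2260512$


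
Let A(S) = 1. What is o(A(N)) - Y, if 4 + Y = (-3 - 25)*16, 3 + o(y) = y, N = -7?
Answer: 450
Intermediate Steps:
o(y) = -3 + y
Y = -452 (Y = -4 + (-3 - 25)*16 = -4 - 28*16 = -4 - 448 = -452)
o(A(N)) - Y = (-3 + 1) - 1*(-452) = -2 + 452 = 450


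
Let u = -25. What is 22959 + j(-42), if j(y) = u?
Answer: 22934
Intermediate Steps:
j(y) = -25
22959 + j(-42) = 22959 - 25 = 22934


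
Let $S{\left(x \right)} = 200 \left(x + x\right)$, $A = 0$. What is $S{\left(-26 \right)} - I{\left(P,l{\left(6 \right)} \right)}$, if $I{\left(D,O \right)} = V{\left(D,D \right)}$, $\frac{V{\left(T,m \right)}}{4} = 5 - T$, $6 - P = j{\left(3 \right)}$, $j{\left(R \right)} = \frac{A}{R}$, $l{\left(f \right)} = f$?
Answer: $-10396$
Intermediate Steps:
$j{\left(R \right)} = 0$ ($j{\left(R \right)} = \frac{0}{R} = 0$)
$P = 6$ ($P = 6 - 0 = 6 + 0 = 6$)
$V{\left(T,m \right)} = 20 - 4 T$ ($V{\left(T,m \right)} = 4 \left(5 - T\right) = 20 - 4 T$)
$I{\left(D,O \right)} = 20 - 4 D$
$S{\left(x \right)} = 400 x$ ($S{\left(x \right)} = 200 \cdot 2 x = 400 x$)
$S{\left(-26 \right)} - I{\left(P,l{\left(6 \right)} \right)} = 400 \left(-26\right) - \left(20 - 24\right) = -10400 - \left(20 - 24\right) = -10400 - -4 = -10400 + 4 = -10396$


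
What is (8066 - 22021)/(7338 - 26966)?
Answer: 13955/19628 ≈ 0.71097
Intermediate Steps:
(8066 - 22021)/(7338 - 26966) = -13955/(-19628) = -13955*(-1/19628) = 13955/19628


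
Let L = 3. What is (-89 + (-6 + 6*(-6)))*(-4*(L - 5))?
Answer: -1048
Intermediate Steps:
(-89 + (-6 + 6*(-6)))*(-4*(L - 5)) = (-89 + (-6 + 6*(-6)))*(-4*(3 - 5)) = (-89 + (-6 - 36))*(-4*(-2)) = (-89 - 42)*8 = -131*8 = -1048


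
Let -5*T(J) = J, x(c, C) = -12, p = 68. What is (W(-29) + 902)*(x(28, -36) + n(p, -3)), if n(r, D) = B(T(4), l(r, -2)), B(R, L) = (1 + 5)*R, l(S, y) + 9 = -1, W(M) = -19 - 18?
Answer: -14532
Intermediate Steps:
W(M) = -37
T(J) = -J/5
l(S, y) = -10 (l(S, y) = -9 - 1 = -10)
B(R, L) = 6*R
n(r, D) = -24/5 (n(r, D) = 6*(-1/5*4) = 6*(-4/5) = -24/5)
(W(-29) + 902)*(x(28, -36) + n(p, -3)) = (-37 + 902)*(-12 - 24/5) = 865*(-84/5) = -14532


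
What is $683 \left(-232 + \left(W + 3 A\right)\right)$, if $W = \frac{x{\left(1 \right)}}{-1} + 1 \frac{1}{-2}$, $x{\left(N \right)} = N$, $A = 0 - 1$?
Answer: $- \frac{323059}{2} \approx -1.6153 \cdot 10^{5}$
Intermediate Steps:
$A = -1$ ($A = 0 - 1 = -1$)
$W = - \frac{3}{2}$ ($W = 1 \frac{1}{-1} + 1 \frac{1}{-2} = 1 \left(-1\right) + 1 \left(- \frac{1}{2}\right) = -1 - \frac{1}{2} = - \frac{3}{2} \approx -1.5$)
$683 \left(-232 + \left(W + 3 A\right)\right) = 683 \left(-232 + \left(- \frac{3}{2} + 3 \left(-1\right)\right)\right) = 683 \left(-232 - \frac{9}{2}\right) = 683 \left(- \frac{473}{2}\right) = - \frac{323059}{2}$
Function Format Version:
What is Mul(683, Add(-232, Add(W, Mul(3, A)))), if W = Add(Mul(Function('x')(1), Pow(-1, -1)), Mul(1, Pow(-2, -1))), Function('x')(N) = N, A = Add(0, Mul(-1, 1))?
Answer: Rational(-323059, 2) ≈ -1.6153e+5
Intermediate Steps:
A = -1 (A = Add(0, -1) = -1)
W = Rational(-3, 2) (W = Add(Mul(1, Pow(-1, -1)), Mul(1, Pow(-2, -1))) = Add(Mul(1, -1), Mul(1, Rational(-1, 2))) = Add(-1, Rational(-1, 2)) = Rational(-3, 2) ≈ -1.5000)
Mul(683, Add(-232, Add(W, Mul(3, A)))) = Mul(683, Add(-232, Add(Rational(-3, 2), Mul(3, -1)))) = Mul(683, Add(-232, Add(Rational(-3, 2), -3))) = Mul(683, Add(-232, Rational(-9, 2))) = Mul(683, Rational(-473, 2)) = Rational(-323059, 2)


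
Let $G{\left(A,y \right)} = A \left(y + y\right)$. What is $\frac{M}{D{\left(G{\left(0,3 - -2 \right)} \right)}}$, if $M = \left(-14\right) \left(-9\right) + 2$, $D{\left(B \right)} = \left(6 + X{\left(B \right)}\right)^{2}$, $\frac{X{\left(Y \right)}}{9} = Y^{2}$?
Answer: $\frac{32}{9} \approx 3.5556$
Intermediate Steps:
$X{\left(Y \right)} = 9 Y^{2}$
$G{\left(A,y \right)} = 2 A y$ ($G{\left(A,y \right)} = A 2 y = 2 A y$)
$D{\left(B \right)} = \left(6 + 9 B^{2}\right)^{2}$
$M = 128$ ($M = 126 + 2 = 128$)
$\frac{M}{D{\left(G{\left(0,3 - -2 \right)} \right)}} = \frac{128}{9 \left(2 + 3 \left(2 \cdot 0 \left(3 - -2\right)\right)^{2}\right)^{2}} = \frac{128}{9 \left(2 + 3 \left(2 \cdot 0 \left(3 + 2\right)\right)^{2}\right)^{2}} = \frac{128}{9 \left(2 + 3 \left(2 \cdot 0 \cdot 5\right)^{2}\right)^{2}} = \frac{128}{9 \left(2 + 3 \cdot 0^{2}\right)^{2}} = \frac{128}{9 \left(2 + 3 \cdot 0\right)^{2}} = \frac{128}{9 \left(2 + 0\right)^{2}} = \frac{128}{9 \cdot 2^{2}} = \frac{128}{9 \cdot 4} = \frac{128}{36} = 128 \cdot \frac{1}{36} = \frac{32}{9}$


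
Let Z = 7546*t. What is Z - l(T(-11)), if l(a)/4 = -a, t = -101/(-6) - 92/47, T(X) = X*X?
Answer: 15895979/141 ≈ 1.1274e+5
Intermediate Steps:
T(X) = X²
t = 4195/282 (t = -101*(-⅙) - 92*1/47 = 101/6 - 92/47 = 4195/282 ≈ 14.876)
l(a) = -4*a (l(a) = 4*(-a) = -4*a)
Z = 15827735/141 (Z = 7546*(4195/282) = 15827735/141 ≈ 1.1225e+5)
Z - l(T(-11)) = 15827735/141 - (-4)*(-11)² = 15827735/141 - (-4)*121 = 15827735/141 - 1*(-484) = 15827735/141 + 484 = 15895979/141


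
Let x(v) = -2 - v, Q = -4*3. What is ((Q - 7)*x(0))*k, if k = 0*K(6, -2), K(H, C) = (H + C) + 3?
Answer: 0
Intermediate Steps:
Q = -12
K(H, C) = 3 + C + H (K(H, C) = (C + H) + 3 = 3 + C + H)
k = 0 (k = 0*(3 - 2 + 6) = 0*7 = 0)
((Q - 7)*x(0))*k = ((-12 - 7)*(-2 - 1*0))*0 = -19*(-2 + 0)*0 = -19*(-2)*0 = 38*0 = 0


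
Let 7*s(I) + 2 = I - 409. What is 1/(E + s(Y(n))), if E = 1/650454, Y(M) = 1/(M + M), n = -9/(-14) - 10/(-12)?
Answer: -10082037/591471745 ≈ -0.017046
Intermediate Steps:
n = 31/21 (n = -9*(-1/14) - 10*(-1/12) = 9/14 + ⅚ = 31/21 ≈ 1.4762)
Y(M) = 1/(2*M)
s(I) = -411/7 + I/7 (s(I) = -2/7 + (I - 409)/7 = -2/7 + (-409 + I)/7 = -2/7 + (-409/7 + I/7) = -411/7 + I/7)
E = 1/650454 ≈ 1.5374e-6
1/(E + s(Y(n))) = 1/(1/650454 + (-411/7 + (1/(2*(31/21)))/7)) = 1/(1/650454 + (-411/7 + ((½)*(21/31))/7)) = 1/(1/650454 + (-411/7 + (⅐)*(21/62))) = 1/(1/650454 + (-411/7 + 3/62)) = 1/(1/650454 - 25461/434) = 1/(-591471745/10082037) = -10082037/591471745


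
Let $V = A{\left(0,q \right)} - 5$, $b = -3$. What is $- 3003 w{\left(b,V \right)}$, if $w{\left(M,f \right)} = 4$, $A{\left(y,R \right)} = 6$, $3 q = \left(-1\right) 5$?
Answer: $-12012$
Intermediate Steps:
$q = - \frac{5}{3}$ ($q = \frac{\left(-1\right) 5}{3} = \frac{1}{3} \left(-5\right) = - \frac{5}{3} \approx -1.6667$)
$V = 1$ ($V = 6 - 5 = 1$)
$- 3003 w{\left(b,V \right)} = \left(-3003\right) 4 = -12012$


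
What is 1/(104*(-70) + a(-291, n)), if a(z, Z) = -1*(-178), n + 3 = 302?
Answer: -1/7102 ≈ -0.00014081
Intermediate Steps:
n = 299 (n = -3 + 302 = 299)
a(z, Z) = 178
1/(104*(-70) + a(-291, n)) = 1/(104*(-70) + 178) = 1/(-7280 + 178) = 1/(-7102) = -1/7102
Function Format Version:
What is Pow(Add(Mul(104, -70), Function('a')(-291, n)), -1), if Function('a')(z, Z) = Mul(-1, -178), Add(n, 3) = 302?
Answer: Rational(-1, 7102) ≈ -0.00014081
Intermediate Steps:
n = 299 (n = Add(-3, 302) = 299)
Function('a')(z, Z) = 178
Pow(Add(Mul(104, -70), Function('a')(-291, n)), -1) = Pow(Add(Mul(104, -70), 178), -1) = Pow(Add(-7280, 178), -1) = Pow(-7102, -1) = Rational(-1, 7102)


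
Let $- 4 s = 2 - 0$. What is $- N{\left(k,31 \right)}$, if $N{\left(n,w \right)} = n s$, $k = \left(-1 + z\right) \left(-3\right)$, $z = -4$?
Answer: $\frac{15}{2} \approx 7.5$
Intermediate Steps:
$s = - \frac{1}{2}$ ($s = - \frac{2 - 0}{4} = - \frac{2 + 0}{4} = \left(- \frac{1}{4}\right) 2 = - \frac{1}{2} \approx -0.5$)
$k = 15$ ($k = \left(-1 - 4\right) \left(-3\right) = \left(-5\right) \left(-3\right) = 15$)
$N{\left(n,w \right)} = - \frac{n}{2}$ ($N{\left(n,w \right)} = n \left(- \frac{1}{2}\right) = - \frac{n}{2}$)
$- N{\left(k,31 \right)} = - \frac{\left(-1\right) 15}{2} = \left(-1\right) \left(- \frac{15}{2}\right) = \frac{15}{2}$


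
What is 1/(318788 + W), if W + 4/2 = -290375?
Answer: 1/28411 ≈ 3.5198e-5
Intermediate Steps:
W = -290377 (W = -2 - 290375 = -290377)
1/(318788 + W) = 1/(318788 - 290377) = 1/28411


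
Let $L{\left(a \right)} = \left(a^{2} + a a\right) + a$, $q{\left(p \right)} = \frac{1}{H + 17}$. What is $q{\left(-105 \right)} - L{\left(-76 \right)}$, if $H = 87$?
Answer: $- \frac{1193503}{104} \approx -11476.0$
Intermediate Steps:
$q{\left(p \right)} = \frac{1}{104}$ ($q{\left(p \right)} = \frac{1}{87 + 17} = \frac{1}{104}$)
$L{\left(a \right)} = a + 2 a^{2}$ ($L{\left(a \right)} = \left(a^{2} + a^{2}\right) + a = 2 a^{2} + a = a + 2 a^{2}$)
$q{\left(-105 \right)} - L{\left(-76 \right)} = \frac{1}{104} - - 76 \left(1 + 2 \left(-76\right)\right) = \frac{1}{104} - - 76 \left(1 - 152\right) = \frac{1}{104} - \left(-76\right) \left(-151\right) = \frac{1}{104} - 11476 = - \frac{1193503}{104}$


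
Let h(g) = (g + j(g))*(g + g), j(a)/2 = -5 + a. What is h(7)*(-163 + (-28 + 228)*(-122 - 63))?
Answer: -5723102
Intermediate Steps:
j(a) = -10 + 2*a (j(a) = 2*(-5 + a) = -10 + 2*a)
h(g) = 2*g*(-10 + 3*g) (h(g) = (g + (-10 + 2*g))*(g + g) = (-10 + 3*g)*(2*g) = 2*g*(-10 + 3*g))
h(7)*(-163 + (-28 + 228)*(-122 - 63)) = (2*7*(-10 + 3*7))*(-163 + (-28 + 228)*(-122 - 63)) = (2*7*(-10 + 21))*(-163 + 200*(-185)) = (2*7*11)*(-163 - 37000) = 154*(-37163) = -5723102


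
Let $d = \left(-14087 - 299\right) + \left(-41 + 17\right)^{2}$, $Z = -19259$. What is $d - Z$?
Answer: $5449$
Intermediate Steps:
$d = -13810$ ($d = -14386 + \left(-24\right)^{2} = -14386 + 576 = -13810$)
$d - Z = -13810 - -19259 = -13810 + 19259 = 5449$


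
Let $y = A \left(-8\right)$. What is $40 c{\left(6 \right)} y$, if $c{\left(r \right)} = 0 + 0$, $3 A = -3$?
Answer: $0$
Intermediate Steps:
$A = -1$ ($A = \frac{1}{3} \left(-3\right) = -1$)
$c{\left(r \right)} = 0$
$y = 8$ ($y = \left(-1\right) \left(-8\right) = 8$)
$40 c{\left(6 \right)} y = 40 \cdot 0 \cdot 8 = 0 \cdot 8 = 0$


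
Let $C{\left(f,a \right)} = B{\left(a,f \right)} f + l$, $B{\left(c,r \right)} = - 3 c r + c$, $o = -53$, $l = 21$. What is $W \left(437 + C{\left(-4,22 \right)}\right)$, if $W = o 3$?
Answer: $109074$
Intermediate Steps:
$B{\left(c,r \right)} = c - 3 c r$ ($B{\left(c,r \right)} = - 3 c r + c = c - 3 c r$)
$W = -159$ ($W = \left(-53\right) 3 = -159$)
$C{\left(f,a \right)} = 21 + a f \left(1 - 3 f\right)$ ($C{\left(f,a \right)} = a \left(1 - 3 f\right) f + 21 = a f \left(1 - 3 f\right) + 21 = 21 + a f \left(1 - 3 f\right)$)
$W \left(437 + C{\left(-4,22 \right)}\right) = - 159 \left(437 + \left(21 - 22 \left(-4\right) \left(-1 + 3 \left(-4\right)\right)\right)\right) = - 159 \left(437 + \left(21 - 22 \left(-4\right) \left(-1 - 12\right)\right)\right) = - 159 \left(437 + \left(21 - 22 \left(-4\right) \left(-13\right)\right)\right) = - 159 \left(437 + \left(21 - 1144\right)\right) = - 159 \left(437 - 1123\right) = \left(-159\right) \left(-686\right) = 109074$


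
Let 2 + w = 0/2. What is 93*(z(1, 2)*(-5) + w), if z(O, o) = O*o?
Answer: -1116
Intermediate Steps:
w = -2 (w = -2 + 0/2 = -2 + 0*(½) = -2 + 0 = -2)
93*(z(1, 2)*(-5) + w) = 93*((1*2)*(-5) - 2) = 93*(2*(-5) - 2) = 93*(-10 - 2) = 93*(-12) = -1116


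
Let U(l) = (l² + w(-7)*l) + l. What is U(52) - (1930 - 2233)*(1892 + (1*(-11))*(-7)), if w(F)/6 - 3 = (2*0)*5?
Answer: 600299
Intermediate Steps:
w(F) = 18 (w(F) = 18 + 6*((2*0)*5) = 18 + 6*(0*5) = 18 + 6*0 = 18 + 0 = 18)
U(l) = l² + 19*l (U(l) = (l² + 18*l) + l = l² + 19*l)
U(52) - (1930 - 2233)*(1892 + (1*(-11))*(-7)) = 52*(19 + 52) - (1930 - 2233)*(1892 + (1*(-11))*(-7)) = 52*71 - (-303)*(1892 - 11*(-7)) = 3692 - (-303)*(1892 + 77) = 3692 - (-303)*1969 = 3692 - 1*(-596607) = 3692 + 596607 = 600299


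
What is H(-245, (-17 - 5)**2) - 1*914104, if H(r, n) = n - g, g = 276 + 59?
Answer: -913955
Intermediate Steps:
g = 335
H(r, n) = -335 + n (H(r, n) = n - 1*335 = n - 335 = -335 + n)
H(-245, (-17 - 5)**2) - 1*914104 = (-335 + (-17 - 5)**2) - 1*914104 = (-335 + (-22)**2) - 914104 = (-335 + 484) - 914104 = 149 - 914104 = -913955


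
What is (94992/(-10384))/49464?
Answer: -1979/10700712 ≈ -0.00018494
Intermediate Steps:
(94992/(-10384))/49464 = (94992*(-1/10384))*(1/49464) = -5937/649*1/49464 = -1979/10700712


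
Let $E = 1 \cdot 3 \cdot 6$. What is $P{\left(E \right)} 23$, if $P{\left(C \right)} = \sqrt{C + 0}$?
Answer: $69 \sqrt{2} \approx 97.581$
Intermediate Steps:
$E = 18$ ($E = 3 \cdot 6 = 18$)
$P{\left(C \right)} = \sqrt{C}$
$P{\left(E \right)} 23 = \sqrt{18} \cdot 23 = 3 \sqrt{2} \cdot 23 = 69 \sqrt{2}$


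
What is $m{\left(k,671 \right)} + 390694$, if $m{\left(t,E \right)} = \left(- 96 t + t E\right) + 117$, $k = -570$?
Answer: $63061$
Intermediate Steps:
$m{\left(t,E \right)} = 117 - 96 t + E t$ ($m{\left(t,E \right)} = \left(- 96 t + E t\right) + 117 = 117 - 96 t + E t$)
$m{\left(k,671 \right)} + 390694 = \left(117 - -54720 + 671 \left(-570\right)\right) + 390694 = \left(117 + 54720 - 382470\right) + 390694 = -327633 + 390694 = 63061$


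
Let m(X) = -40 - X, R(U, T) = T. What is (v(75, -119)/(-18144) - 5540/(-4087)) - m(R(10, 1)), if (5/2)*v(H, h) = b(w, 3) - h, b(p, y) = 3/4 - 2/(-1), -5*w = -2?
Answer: 31406543711/741545280 ≈ 42.353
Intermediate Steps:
w = 2/5 (w = -1/5*(-2) = 2/5 ≈ 0.40000)
b(p, y) = 11/4 (b(p, y) = 3*(1/4) - 2*(-1) = 3/4 + 2 = 11/4)
v(H, h) = 11/10 - 2*h/5 (v(H, h) = 2*(11/4 - h)/5 = 11/10 - 2*h/5)
(v(75, -119)/(-18144) - 5540/(-4087)) - m(R(10, 1)) = ((11/10 - 2/5*(-119))/(-18144) - 5540/(-4087)) - (-40 - 1*1) = ((11/10 + 238/5)*(-1/18144) - 5540*(-1/4087)) - (-40 - 1) = ((487/10)*(-1/18144) + 5540/4087) - 1*(-41) = (-487/181440 + 5540/4087) + 41 = 1003187231/741545280 + 41 = 31406543711/741545280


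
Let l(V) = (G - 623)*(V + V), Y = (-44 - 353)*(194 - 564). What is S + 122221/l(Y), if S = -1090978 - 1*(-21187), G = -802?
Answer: -447853560093721/418636500 ≈ -1.0698e+6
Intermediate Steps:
Y = 146890 (Y = -397*(-370) = 146890)
l(V) = -2850*V (l(V) = (-802 - 623)*(V + V) = -2850*V)
S = -1069791 (S = -1090978 + 21187 = -1069791)
S + 122221/l(Y) = -1069791 + 122221/((-2850*146890)) = -1069791 + 122221/(-418636500) = -1069791 + 122221*(-1/418636500) = -1069791 - 122221/418636500 = -447853560093721/418636500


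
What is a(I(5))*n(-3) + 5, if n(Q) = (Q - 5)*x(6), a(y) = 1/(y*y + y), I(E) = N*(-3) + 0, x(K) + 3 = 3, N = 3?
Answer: 5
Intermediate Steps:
x(K) = 0 (x(K) = -3 + 3 = 0)
I(E) = -9 (I(E) = 3*(-3) + 0 = -9 + 0 = -9)
a(y) = 1/(y + y²) (a(y) = 1/(y² + y) = 1/(y + y²))
n(Q) = 0 (n(Q) = (Q - 5)*0 = (-5 + Q)*0 = 0)
a(I(5))*n(-3) + 5 = (1/((-9)*(1 - 9)))*0 + 5 = -⅑/(-8)*0 + 5 = -⅑*(-⅛)*0 + 5 = (1/72)*0 + 5 = 0 + 5 = 5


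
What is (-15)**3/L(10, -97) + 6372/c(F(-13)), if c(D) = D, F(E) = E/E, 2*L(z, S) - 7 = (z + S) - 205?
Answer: 121518/19 ≈ 6395.7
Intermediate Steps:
L(z, S) = -99 + S/2 + z/2 (L(z, S) = 7/2 + ((z + S) - 205)/2 = 7/2 + ((S + z) - 205)/2 = 7/2 + (-205 + S + z)/2 = 7/2 + (-205/2 + S/2 + z/2) = -99 + S/2 + z/2)
F(E) = 1
(-15)**3/L(10, -97) + 6372/c(F(-13)) = (-15)**3/(-99 + (1/2)*(-97) + (1/2)*10) + 6372/1 = -3375/(-99 - 97/2 + 5) + 6372*1 = -3375/(-285/2) + 6372 = -3375*(-2/285) + 6372 = 450/19 + 6372 = 121518/19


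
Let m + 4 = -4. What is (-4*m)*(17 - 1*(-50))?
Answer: 2144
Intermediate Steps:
m = -8 (m = -4 - 4 = -8)
(-4*m)*(17 - 1*(-50)) = (-4*(-8))*(17 - 1*(-50)) = 32*(17 + 50) = 32*67 = 2144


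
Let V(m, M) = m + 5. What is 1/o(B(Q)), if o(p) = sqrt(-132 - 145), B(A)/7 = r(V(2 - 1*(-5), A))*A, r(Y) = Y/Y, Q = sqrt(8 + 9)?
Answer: -I*sqrt(277)/277 ≈ -0.060084*I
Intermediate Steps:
Q = sqrt(17) ≈ 4.1231
V(m, M) = 5 + m
r(Y) = 1
B(A) = 7*A (B(A) = 7*(1*A) = 7*A)
o(p) = I*sqrt(277) (o(p) = sqrt(-277) = I*sqrt(277))
1/o(B(Q)) = 1/(I*sqrt(277)) = -I*sqrt(277)/277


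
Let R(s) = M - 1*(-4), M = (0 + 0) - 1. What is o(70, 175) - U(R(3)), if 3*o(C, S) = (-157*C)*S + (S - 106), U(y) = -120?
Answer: -1922821/3 ≈ -6.4094e+5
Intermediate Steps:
M = -1 (M = 0 - 1 = -1)
R(s) = 3 (R(s) = -1 - 1*(-4) = -1 + 4 = 3)
o(C, S) = -106/3 + S/3 - 157*C*S/3 (o(C, S) = ((-157*C)*S + (S - 106))/3 = (-157*C*S + (-106 + S))/3 = (-106 + S - 157*C*S)/3 = -106/3 + S/3 - 157*C*S/3)
o(70, 175) - U(R(3)) = (-106/3 + (⅓)*175 - 157/3*70*175) - 1*(-120) = (-106/3 + 175/3 - 1923250/3) + 120 = -1923181/3 + 120 = -1922821/3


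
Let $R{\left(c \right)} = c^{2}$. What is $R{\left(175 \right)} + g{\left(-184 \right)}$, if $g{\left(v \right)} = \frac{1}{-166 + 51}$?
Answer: $\frac{3521874}{115} \approx 30625.0$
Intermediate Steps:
$g{\left(v \right)} = - \frac{1}{115}$ ($g{\left(v \right)} = \frac{1}{-115} = - \frac{1}{115}$)
$R{\left(175 \right)} + g{\left(-184 \right)} = 175^{2} - \frac{1}{115} = 30625 - \frac{1}{115} = \frac{3521874}{115}$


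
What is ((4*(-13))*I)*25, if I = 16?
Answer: -20800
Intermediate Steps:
((4*(-13))*I)*25 = ((4*(-13))*16)*25 = -52*16*25 = -832*25 = -20800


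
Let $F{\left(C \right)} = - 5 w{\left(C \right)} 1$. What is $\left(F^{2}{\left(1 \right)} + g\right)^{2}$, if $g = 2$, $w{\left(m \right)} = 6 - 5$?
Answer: $729$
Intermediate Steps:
$w{\left(m \right)} = 1$
$F{\left(C \right)} = -5$ ($F{\left(C \right)} = \left(-5\right) 1 \cdot 1 = \left(-5\right) 1 = -5$)
$\left(F^{2}{\left(1 \right)} + g\right)^{2} = \left(\left(-5\right)^{2} + 2\right)^{2} = \left(25 + 2\right)^{2} = 27^{2} = 729$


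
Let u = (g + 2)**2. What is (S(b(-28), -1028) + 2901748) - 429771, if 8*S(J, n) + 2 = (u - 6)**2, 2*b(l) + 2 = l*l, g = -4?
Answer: 9887909/4 ≈ 2.4720e+6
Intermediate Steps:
u = 4 (u = (-4 + 2)**2 = (-2)**2 = 4)
b(l) = -1 + l**2/2 (b(l) = -1 + (l*l)/2 = -1 + l**2/2)
S(J, n) = 1/4 (S(J, n) = -1/4 + (4 - 6)**2/8 = -1/4 + (1/8)*(-2)**2 = -1/4 + (1/8)*4 = -1/4 + 1/2 = 1/4)
(S(b(-28), -1028) + 2901748) - 429771 = (1/4 + 2901748) - 429771 = 11606993/4 - 429771 = 9887909/4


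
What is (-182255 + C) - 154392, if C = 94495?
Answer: -242152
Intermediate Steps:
(-182255 + C) - 154392 = (-182255 + 94495) - 154392 = -87760 - 154392 = -242152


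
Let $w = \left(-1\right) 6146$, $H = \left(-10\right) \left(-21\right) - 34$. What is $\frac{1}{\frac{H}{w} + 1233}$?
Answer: $\frac{3073}{3788921} \approx 0.00081105$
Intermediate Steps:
$H = 176$ ($H = 210 - 34 = 176$)
$w = -6146$
$\frac{1}{\frac{H}{w} + 1233} = \frac{1}{\frac{176}{-6146} + 1233} = \frac{1}{176 \left(- \frac{1}{6146}\right) + 1233} = \frac{1}{- \frac{88}{3073} + 1233} = \frac{1}{\frac{3788921}{3073}} = \frac{3073}{3788921}$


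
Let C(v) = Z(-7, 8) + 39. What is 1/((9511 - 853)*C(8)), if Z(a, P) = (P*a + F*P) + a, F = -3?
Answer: -1/415584 ≈ -2.4063e-6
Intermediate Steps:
Z(a, P) = a - 3*P + P*a (Z(a, P) = (P*a - 3*P) + a = (-3*P + P*a) + a = a - 3*P + P*a)
C(v) = -48 (C(v) = (-7 - 3*8 + 8*(-7)) + 39 = (-7 - 24 - 56) + 39 = -87 + 39 = -48)
1/((9511 - 853)*C(8)) = 1/((9511 - 853)*(-48)) = -1/48/8658 = (1/8658)*(-1/48) = -1/415584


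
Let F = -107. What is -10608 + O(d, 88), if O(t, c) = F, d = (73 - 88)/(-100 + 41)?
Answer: -10715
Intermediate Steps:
d = 15/59 (d = -15/(-59) = -15*(-1/59) = 15/59 ≈ 0.25424)
O(t, c) = -107
-10608 + O(d, 88) = -10608 - 107 = -10715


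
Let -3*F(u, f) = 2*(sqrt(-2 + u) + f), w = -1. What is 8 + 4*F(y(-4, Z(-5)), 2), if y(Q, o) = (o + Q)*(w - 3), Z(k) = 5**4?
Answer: 8/3 - 8*I*sqrt(2486)/3 ≈ 2.6667 - 132.96*I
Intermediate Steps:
Z(k) = 625
y(Q, o) = -4*Q - 4*o (y(Q, o) = (o + Q)*(-1 - 3) = (Q + o)*(-4) = -4*Q - 4*o)
F(u, f) = -2*f/3 - 2*sqrt(-2 + u)/3 (F(u, f) = -2*(sqrt(-2 + u) + f)/3 = -2*(f + sqrt(-2 + u))/3 = -(2*f + 2*sqrt(-2 + u))/3 = -2*f/3 - 2*sqrt(-2 + u)/3)
8 + 4*F(y(-4, Z(-5)), 2) = 8 + 4*(-2/3*2 - 2*sqrt(-2 + (-4*(-4) - 4*625))/3) = 8 + 4*(-4/3 - 2*sqrt(-2 + (16 - 2500))/3) = 8 + 4*(-4/3 - 2*sqrt(-2 - 2484)/3) = 8 + 4*(-4/3 - 2*I*sqrt(2486)/3) = 8 + (-16/3 - 8*I*sqrt(2486)/3) = 8/3 - 8*I*sqrt(2486)/3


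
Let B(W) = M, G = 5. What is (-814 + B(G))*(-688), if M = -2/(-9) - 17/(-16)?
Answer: 5032333/9 ≈ 5.5915e+5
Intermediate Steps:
M = 185/144 (M = -2*(-⅑) - 17*(-1/16) = 2/9 + 17/16 = 185/144 ≈ 1.2847)
B(W) = 185/144
(-814 + B(G))*(-688) = (-814 + 185/144)*(-688) = -117031/144*(-688) = 5032333/9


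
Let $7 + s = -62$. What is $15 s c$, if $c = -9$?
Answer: $9315$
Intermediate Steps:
$s = -69$ ($s = -7 - 62 = -69$)
$15 s c = 15 \left(-69\right) \left(-9\right) = \left(-1035\right) \left(-9\right) = 9315$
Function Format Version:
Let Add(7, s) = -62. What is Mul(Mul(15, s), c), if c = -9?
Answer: 9315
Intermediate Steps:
s = -69 (s = Add(-7, -62) = -69)
Mul(Mul(15, s), c) = Mul(Mul(15, -69), -9) = Mul(-1035, -9) = 9315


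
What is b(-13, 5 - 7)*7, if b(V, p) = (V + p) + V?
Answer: -196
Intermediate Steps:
b(V, p) = p + 2*V
b(-13, 5 - 7)*7 = ((5 - 7) + 2*(-13))*7 = (-2 - 26)*7 = -28*7 = -196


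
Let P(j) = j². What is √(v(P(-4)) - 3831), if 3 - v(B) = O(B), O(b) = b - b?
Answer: 2*I*√957 ≈ 61.871*I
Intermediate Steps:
O(b) = 0
v(B) = 3 (v(B) = 3 - 1*0 = 3 + 0 = 3)
√(v(P(-4)) - 3831) = √(3 - 3831) = √(-3828) = 2*I*√957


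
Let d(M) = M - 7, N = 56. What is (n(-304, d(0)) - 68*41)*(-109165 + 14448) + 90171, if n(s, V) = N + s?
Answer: 287650983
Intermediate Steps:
d(M) = -7 + M
n(s, V) = 56 + s
(n(-304, d(0)) - 68*41)*(-109165 + 14448) + 90171 = ((56 - 304) - 68*41)*(-109165 + 14448) + 90171 = (-248 - 2788)*(-94717) + 90171 = -3036*(-94717) + 90171 = 287560812 + 90171 = 287650983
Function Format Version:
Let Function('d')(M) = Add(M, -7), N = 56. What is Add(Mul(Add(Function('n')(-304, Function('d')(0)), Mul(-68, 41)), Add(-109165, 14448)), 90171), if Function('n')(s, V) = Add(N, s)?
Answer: 287650983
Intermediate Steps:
Function('d')(M) = Add(-7, M)
Function('n')(s, V) = Add(56, s)
Add(Mul(Add(Function('n')(-304, Function('d')(0)), Mul(-68, 41)), Add(-109165, 14448)), 90171) = Add(Mul(Add(Add(56, -304), Mul(-68, 41)), Add(-109165, 14448)), 90171) = Add(Mul(Add(-248, -2788), -94717), 90171) = Add(Mul(-3036, -94717), 90171) = Add(287560812, 90171) = 287650983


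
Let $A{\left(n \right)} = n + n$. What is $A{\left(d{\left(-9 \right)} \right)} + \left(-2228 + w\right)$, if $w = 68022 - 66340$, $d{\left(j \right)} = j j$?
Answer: $-384$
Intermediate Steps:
$d{\left(j \right)} = j^{2}$
$w = 1682$ ($w = 68022 - 66340 = 1682$)
$A{\left(n \right)} = 2 n$
$A{\left(d{\left(-9 \right)} \right)} + \left(-2228 + w\right) = 2 \left(-9\right)^{2} + \left(-2228 + 1682\right) = 2 \cdot 81 - 546 = 162 - 546 = -384$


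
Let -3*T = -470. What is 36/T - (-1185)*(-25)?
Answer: -6961821/235 ≈ -29625.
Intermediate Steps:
T = 470/3 (T = -⅓*(-470) = 470/3 ≈ 156.67)
36/T - (-1185)*(-25) = 36/(470/3) - (-1185)*(-25) = 36*(3/470) - 395*75 = 54/235 - 29625 = -6961821/235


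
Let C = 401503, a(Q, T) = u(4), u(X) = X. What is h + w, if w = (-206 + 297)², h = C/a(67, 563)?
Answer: 434627/4 ≈ 1.0866e+5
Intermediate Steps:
a(Q, T) = 4
h = 401503/4 ≈ 1.0038e+5
w = 8281 (w = 91² = 8281)
h + w = 401503/4 + 8281 = 434627/4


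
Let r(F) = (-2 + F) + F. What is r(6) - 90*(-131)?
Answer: 11800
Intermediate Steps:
r(F) = -2 + 2*F
r(6) - 90*(-131) = (-2 + 2*6) - 90*(-131) = (-2 + 12) + 11790 = 10 + 11790 = 11800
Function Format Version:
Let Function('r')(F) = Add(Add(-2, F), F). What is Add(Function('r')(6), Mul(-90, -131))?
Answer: 11800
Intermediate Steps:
Function('r')(F) = Add(-2, Mul(2, F))
Add(Function('r')(6), Mul(-90, -131)) = Add(Add(-2, Mul(2, 6)), Mul(-90, -131)) = Add(Add(-2, 12), 11790) = Add(10, 11790) = 11800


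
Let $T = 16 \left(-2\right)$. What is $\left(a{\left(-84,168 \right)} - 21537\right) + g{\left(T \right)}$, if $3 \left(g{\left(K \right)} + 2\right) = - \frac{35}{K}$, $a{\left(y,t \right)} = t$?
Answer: $- \frac{2051581}{96} \approx -21371.0$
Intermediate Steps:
$T = -32$
$g{\left(K \right)} = -2 - \frac{35}{3 K}$ ($g{\left(K \right)} = -2 + \frac{\left(-35\right) \frac{1}{K}}{3} = -2 - \frac{35}{3 K}$)
$\left(a{\left(-84,168 \right)} - 21537\right) + g{\left(T \right)} = \left(168 - 21537\right) - \left(2 + \frac{35}{3 \left(-32\right)}\right) = -21369 - \frac{157}{96} = - \frac{2051581}{96}$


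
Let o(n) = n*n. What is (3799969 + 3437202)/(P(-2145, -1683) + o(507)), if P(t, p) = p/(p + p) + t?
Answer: 14474342/509809 ≈ 28.392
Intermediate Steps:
o(n) = n²
P(t, p) = ½ + t (P(t, p) = p/((2*p)) + t = (1/(2*p))*p + t = ½ + t)
(3799969 + 3437202)/(P(-2145, -1683) + o(507)) = (3799969 + 3437202)/((½ - 2145) + 507²) = 7237171/(-4289/2 + 257049) = 7237171/(509809/2) = 7237171*(2/509809) = 14474342/509809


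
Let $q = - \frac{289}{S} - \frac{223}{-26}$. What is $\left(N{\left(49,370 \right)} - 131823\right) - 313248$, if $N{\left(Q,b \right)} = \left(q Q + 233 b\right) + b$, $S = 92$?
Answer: $- \frac{428436687}{1196} \approx -3.5822 \cdot 10^{5}$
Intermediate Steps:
$q = \frac{6501}{1196}$ ($q = - \frac{289}{92} - \frac{223}{-26} = \left(-289\right) \frac{1}{92} - - \frac{223}{26} = - \frac{289}{92} + \frac{223}{26} = \frac{6501}{1196} \approx 5.4356$)
$N{\left(Q,b \right)} = 234 b + \frac{6501 Q}{1196}$ ($N{\left(Q,b \right)} = \left(\frac{6501 Q}{1196} + 233 b\right) + b = \left(233 b + \frac{6501 Q}{1196}\right) + b = 234 b + \frac{6501 Q}{1196}$)
$\left(N{\left(49,370 \right)} - 131823\right) - 313248 = \left(\left(234 \cdot 370 + \frac{6501}{1196} \cdot 49\right) - 131823\right) - 313248 = \left(\left(86580 + \frac{318549}{1196}\right) - 131823\right) - 313248 = \left(\frac{103868229}{1196} - 131823\right) - 313248 = - \frac{53792079}{1196} - 313248 = - \frac{428436687}{1196}$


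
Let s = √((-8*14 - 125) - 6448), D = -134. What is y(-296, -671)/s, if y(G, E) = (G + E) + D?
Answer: 1101*I*√6685/6685 ≈ 13.466*I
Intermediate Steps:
s = I*√6685 (s = √((-112 - 125) - 6448) = √(-237 - 6448) = √(-6685) = I*√6685 ≈ 81.762*I)
y(G, E) = -134 + E + G (y(G, E) = (G + E) - 134 = (E + G) - 134 = -134 + E + G)
y(-296, -671)/s = (-134 - 671 - 296)/((I*√6685)) = -(-1101)*I*√6685/6685 = 1101*I*√6685/6685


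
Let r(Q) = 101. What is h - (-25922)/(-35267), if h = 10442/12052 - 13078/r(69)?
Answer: -120717499867/933235354 ≈ -129.35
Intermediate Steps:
h = -3403509/26462 (h = 10442/12052 - 13078/101 = 10442*(1/12052) - 13078*1/101 = 227/262 - 13078/101 = -3403509/26462 ≈ -128.62)
h - (-25922)/(-35267) = -3403509/26462 - (-25922)/(-35267) = -3403509/26462 - (-25922)*(-1)/35267 = -3403509/26462 - 1*25922/35267 = -3403509/26462 - 25922/35267 = -120717499867/933235354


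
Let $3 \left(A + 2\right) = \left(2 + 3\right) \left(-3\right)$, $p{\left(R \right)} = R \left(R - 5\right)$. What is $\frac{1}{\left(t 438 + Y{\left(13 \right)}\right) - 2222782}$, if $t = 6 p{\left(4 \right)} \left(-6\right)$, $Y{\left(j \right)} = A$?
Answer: $- \frac{1}{2159717} \approx -4.6302 \cdot 10^{-7}$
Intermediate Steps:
$p{\left(R \right)} = R \left(-5 + R\right)$
$A = -7$ ($A = -2 + \frac{\left(2 + 3\right) \left(-3\right)}{3} = -2 + \frac{5 \left(-3\right)}{3} = -2 + \frac{1}{3} \left(-15\right) = -2 - 5 = -7$)
$Y{\left(j \right)} = -7$
$t = 144$ ($t = 6 \cdot 4 \left(-5 + 4\right) \left(-6\right) = 6 \cdot 4 \left(-1\right) \left(-6\right) = 6 \left(-4\right) \left(-6\right) = \left(-24\right) \left(-6\right) = 144$)
$\frac{1}{\left(t 438 + Y{\left(13 \right)}\right) - 2222782} = \frac{1}{\left(144 \cdot 438 - 7\right) - 2222782} = \frac{1}{\left(63072 - 7\right) - 2222782} = \frac{1}{63065 - 2222782} = \frac{1}{-2159717} = - \frac{1}{2159717}$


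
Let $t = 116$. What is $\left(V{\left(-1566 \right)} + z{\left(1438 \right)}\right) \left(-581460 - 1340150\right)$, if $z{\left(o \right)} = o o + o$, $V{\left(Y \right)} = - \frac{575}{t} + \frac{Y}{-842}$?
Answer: $- \frac{97094441844926525}{24418} \approx -3.9763 \cdot 10^{12}$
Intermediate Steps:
$V{\left(Y \right)} = - \frac{575}{116} - \frac{Y}{842}$ ($V{\left(Y \right)} = - \frac{575}{116} + \frac{Y}{-842} = \left(-575\right) \frac{1}{116} + Y \left(- \frac{1}{842}\right) = - \frac{575}{116} - \frac{Y}{842}$)
$z{\left(o \right)} = o + o^{2}$ ($z{\left(o \right)} = o^{2} + o = o + o^{2}$)
$\left(V{\left(-1566 \right)} + z{\left(1438 \right)}\right) \left(-581460 - 1340150\right) = \left(\left(- \frac{575}{116} - - \frac{783}{421}\right) + 1438 \left(1 + 1438\right)\right) \left(-581460 - 1340150\right) = \left(\left(- \frac{575}{116} + \frac{783}{421}\right) + 1438 \cdot 1439\right) \left(-1921610\right) = \left(- \frac{151247}{48836} + 2069282\right) \left(-1921610\right) = \frac{101055304505}{48836} \left(-1921610\right) = - \frac{97094441844926525}{24418}$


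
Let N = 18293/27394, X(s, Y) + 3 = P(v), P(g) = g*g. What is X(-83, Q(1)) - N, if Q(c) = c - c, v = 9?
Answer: 2118439/27394 ≈ 77.332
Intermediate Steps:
Q(c) = 0
P(g) = g²
X(s, Y) = 78 (X(s, Y) = -3 + 9² = -3 + 81 = 78)
N = 18293/27394 (N = 18293*(1/27394) = 18293/27394 ≈ 0.66777)
X(-83, Q(1)) - N = 78 - 1*18293/27394 = 78 - 18293/27394 = 2118439/27394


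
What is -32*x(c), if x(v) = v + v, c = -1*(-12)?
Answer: -768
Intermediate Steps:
c = 12
x(v) = 2*v
-32*x(c) = -64*12 = -32*24 = -768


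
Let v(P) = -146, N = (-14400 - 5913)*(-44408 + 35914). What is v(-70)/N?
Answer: -73/86269311 ≈ -8.4619e-7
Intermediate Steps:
N = 172538622 (N = -20313*(-8494) = 172538622)
v(-70)/N = -146/172538622 = -146*1/172538622 = -73/86269311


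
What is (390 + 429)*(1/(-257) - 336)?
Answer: -70723107/257 ≈ -2.7519e+5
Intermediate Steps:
(390 + 429)*(1/(-257) - 336) = 819*(-1/257 - 336) = 819*(-86353/257) = -70723107/257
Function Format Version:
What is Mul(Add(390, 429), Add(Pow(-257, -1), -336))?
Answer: Rational(-70723107, 257) ≈ -2.7519e+5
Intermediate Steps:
Mul(Add(390, 429), Add(Pow(-257, -1), -336)) = Mul(819, Add(Rational(-1, 257), -336)) = Mul(819, Rational(-86353, 257)) = Rational(-70723107, 257)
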